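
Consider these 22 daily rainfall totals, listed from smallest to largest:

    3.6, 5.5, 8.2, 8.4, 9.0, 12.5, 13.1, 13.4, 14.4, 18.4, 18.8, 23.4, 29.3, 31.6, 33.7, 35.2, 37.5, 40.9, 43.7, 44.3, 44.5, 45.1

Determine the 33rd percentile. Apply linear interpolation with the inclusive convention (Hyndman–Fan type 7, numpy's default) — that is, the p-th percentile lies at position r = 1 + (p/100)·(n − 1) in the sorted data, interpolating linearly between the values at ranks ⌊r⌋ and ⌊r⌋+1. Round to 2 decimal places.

13.38

n = 22.
r = 1 + (33/100)·(22 − 1) = 1 + 6.93 = 7.93.
Rank 7 is 13.1 and rank 8 is 13.4.
Interpolate: 13.1 + 0.93·(13.4 − 13.1) = 13.1 + 0.93·0.3 = 13.379.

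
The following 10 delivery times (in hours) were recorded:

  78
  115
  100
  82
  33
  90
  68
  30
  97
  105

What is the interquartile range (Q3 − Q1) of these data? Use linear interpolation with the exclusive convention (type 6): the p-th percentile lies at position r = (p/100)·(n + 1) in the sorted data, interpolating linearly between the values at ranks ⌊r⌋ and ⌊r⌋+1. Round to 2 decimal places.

42.00

Sorted: 30, 33, 68, 78, 82, 90, 97, 100, 105, 115.
n = 10.
P25: r = 2.75; ranks 2–3 are 33, 68; interpolating gives 59.25.
P75: r = 8.25; ranks 8–9 are 100, 105; interpolating gives 101.25.
Difference: 101.25 − 59.25 = 42.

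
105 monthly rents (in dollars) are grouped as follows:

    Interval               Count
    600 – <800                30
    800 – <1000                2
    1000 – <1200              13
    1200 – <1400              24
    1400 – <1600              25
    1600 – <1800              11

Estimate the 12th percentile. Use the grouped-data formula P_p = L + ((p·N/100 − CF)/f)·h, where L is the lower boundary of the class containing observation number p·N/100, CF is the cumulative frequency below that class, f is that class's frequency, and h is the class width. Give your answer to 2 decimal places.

N = 105; target position k = 12/100 · 105 = 12.6.
Cumulative frequencies: 30, 32, 45, 69, 94, 105.
Observation 12.6 falls in the class 600 – <800.
L = 600, CF = 0, f = 30, h = 200.
P12 = 600 + ((12.6 − 0)/30)·200 = 600 + 84 = 684.

684.00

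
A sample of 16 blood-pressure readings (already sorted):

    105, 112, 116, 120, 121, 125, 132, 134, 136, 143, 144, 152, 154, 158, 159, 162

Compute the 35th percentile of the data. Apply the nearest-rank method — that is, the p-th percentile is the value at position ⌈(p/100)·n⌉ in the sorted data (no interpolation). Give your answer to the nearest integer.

125

n = 16.
Position = ⌈35/100 · 16⌉ = ⌈5.6⌉ = 6.
The value at rank 6 is 125.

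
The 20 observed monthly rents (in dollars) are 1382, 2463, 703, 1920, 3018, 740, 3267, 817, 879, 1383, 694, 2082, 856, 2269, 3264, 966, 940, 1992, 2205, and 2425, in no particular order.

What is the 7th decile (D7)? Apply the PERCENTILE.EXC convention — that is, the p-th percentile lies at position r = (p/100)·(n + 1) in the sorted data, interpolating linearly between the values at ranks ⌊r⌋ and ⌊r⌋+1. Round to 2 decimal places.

Sorted: 694, 703, 740, 817, 856, 879, 940, 966, 1382, 1383, 1920, 1992, 2082, 2205, 2269, 2425, 2463, 3018, 3264, 3267.
n = 20.
r = (70/100)·(20 + 1) = 14.7.
Rank 14 is 2205 and rank 15 is 2269.
Interpolate: 2205 + 0.7·(2269 − 2205) = 2205 + 0.7·64 = 2249.8.

2249.80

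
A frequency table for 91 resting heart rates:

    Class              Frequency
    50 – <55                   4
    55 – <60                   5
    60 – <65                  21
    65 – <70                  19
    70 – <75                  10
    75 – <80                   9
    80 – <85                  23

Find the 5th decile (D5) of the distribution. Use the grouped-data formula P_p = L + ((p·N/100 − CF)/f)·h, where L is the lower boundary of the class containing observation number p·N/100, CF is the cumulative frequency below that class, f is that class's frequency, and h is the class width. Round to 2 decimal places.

N = 91; target position k = 50/100 · 91 = 45.5.
Cumulative frequencies: 4, 9, 30, 49, 59, 68, 91.
Observation 45.5 falls in the class 65 – <70.
L = 65, CF = 30, f = 19, h = 5.
P50 = 65 + ((45.5 − 30)/19)·5 = 65 + 4.07895 = 69.0789.

69.08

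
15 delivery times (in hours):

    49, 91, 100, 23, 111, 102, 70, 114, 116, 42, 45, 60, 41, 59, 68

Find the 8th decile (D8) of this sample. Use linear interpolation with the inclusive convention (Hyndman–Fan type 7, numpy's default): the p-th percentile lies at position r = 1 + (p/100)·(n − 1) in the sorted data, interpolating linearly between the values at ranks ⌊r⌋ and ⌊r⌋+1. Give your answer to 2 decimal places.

103.80

Sorted: 23, 41, 42, 45, 49, 59, 60, 68, 70, 91, 100, 102, 111, 114, 116.
n = 15.
r = 1 + (80/100)·(15 − 1) = 1 + 11.2 = 12.2.
Rank 12 is 102 and rank 13 is 111.
Interpolate: 102 + 0.2·(111 − 102) = 102 + 0.2·9 = 103.8.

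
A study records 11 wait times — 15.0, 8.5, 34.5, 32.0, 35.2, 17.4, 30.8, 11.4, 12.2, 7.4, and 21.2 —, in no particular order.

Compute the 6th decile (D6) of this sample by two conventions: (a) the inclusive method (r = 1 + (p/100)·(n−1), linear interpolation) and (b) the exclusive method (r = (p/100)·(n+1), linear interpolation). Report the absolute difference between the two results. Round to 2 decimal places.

1.92

Sorted: 7.4, 8.5, 11.4, 12.2, 15.0, 17.4, 21.2, 30.8, 32.0, 34.5, 35.2.
n = 11.
(a) r = 7 → value at rank 7 = 21.2.
(b) r = 7.2; between ranks 7 (21.2) and 8 (30.8): 23.12.
|21.2 − 23.12| = 1.92.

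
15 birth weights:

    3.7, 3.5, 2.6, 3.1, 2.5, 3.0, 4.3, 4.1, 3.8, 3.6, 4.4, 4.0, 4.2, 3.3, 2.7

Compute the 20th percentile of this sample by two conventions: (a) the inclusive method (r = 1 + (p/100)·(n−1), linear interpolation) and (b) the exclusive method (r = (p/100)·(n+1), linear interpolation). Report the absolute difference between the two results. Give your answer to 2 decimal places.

0.18

Sorted: 2.5, 2.6, 2.7, 3.0, 3.1, 3.3, 3.5, 3.6, 3.7, 3.8, 4.0, 4.1, 4.2, 4.3, 4.4.
n = 15.
(a) r = 3.8; between ranks 3 (2.7) and 4 (3.0): 2.94.
(b) r = 3.2; between ranks 3 (2.7) and 4 (3.0): 2.76.
|2.94 − 2.76| = 0.18.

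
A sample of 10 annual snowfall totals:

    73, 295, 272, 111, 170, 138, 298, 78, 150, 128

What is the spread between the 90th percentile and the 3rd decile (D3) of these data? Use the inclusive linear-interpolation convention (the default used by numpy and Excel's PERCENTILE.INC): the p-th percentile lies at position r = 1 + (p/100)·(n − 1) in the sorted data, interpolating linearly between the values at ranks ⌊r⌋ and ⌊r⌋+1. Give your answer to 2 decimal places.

172.40

Sorted: 73, 78, 111, 128, 138, 150, 170, 272, 295, 298.
n = 10.
P30: r = 3.7; ranks 3–4 are 111, 128; interpolating gives 122.9.
P90: r = 9.1; ranks 9–10 are 295, 298; interpolating gives 295.3.
Difference: 295.3 − 122.9 = 172.4.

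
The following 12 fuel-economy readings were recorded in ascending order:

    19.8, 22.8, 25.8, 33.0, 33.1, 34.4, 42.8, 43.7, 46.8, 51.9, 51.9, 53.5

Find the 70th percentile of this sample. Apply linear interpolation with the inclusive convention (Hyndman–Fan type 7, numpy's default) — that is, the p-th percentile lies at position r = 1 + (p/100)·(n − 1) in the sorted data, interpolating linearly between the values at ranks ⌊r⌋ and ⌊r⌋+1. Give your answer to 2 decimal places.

45.87

n = 12.
r = 1 + (70/100)·(12 − 1) = 1 + 7.7 = 8.7.
Rank 8 is 43.7 and rank 9 is 46.8.
Interpolate: 43.7 + 0.7·(46.8 − 43.7) = 43.7 + 0.7·3.1 = 45.87.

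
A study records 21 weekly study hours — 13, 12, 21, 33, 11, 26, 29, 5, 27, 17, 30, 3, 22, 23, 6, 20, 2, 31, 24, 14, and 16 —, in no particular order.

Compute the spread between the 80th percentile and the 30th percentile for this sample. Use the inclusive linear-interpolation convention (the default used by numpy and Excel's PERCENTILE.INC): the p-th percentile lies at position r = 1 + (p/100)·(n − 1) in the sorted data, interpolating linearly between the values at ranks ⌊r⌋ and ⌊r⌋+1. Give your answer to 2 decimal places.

Sorted: 2, 3, 5, 6, 11, 12, 13, 14, 16, 17, 20, 21, 22, 23, 24, 26, 27, 29, 30, 31, 33.
n = 21.
P30: r = 7 (integer) → 13.
P80: r = 17 (integer) → 27.
Difference: 27 − 13 = 14.

14.00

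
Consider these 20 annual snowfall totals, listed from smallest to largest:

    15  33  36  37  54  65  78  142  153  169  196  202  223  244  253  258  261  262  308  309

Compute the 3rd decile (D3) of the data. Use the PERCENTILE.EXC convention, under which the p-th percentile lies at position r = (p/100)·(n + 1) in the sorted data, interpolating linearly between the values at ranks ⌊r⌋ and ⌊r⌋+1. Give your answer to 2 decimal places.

68.90

n = 20.
r = (30/100)·(20 + 1) = 6.3.
Rank 6 is 65 and rank 7 is 78.
Interpolate: 65 + 0.3·(78 − 65) = 65 + 0.3·13 = 68.9.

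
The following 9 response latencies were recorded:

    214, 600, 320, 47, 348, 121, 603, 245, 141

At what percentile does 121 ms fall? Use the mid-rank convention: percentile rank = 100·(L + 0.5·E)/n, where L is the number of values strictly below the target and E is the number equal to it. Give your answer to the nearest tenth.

16.7

Sorted: 47, 121, 141, 214, 245, 320, 348, 600, 603.
Count below 121: L = 1; count equal: E = 1; n = 9.
Percentile rank = 100·(1 + 0.5·1)/9 = 100·1.5/9 = 16.67.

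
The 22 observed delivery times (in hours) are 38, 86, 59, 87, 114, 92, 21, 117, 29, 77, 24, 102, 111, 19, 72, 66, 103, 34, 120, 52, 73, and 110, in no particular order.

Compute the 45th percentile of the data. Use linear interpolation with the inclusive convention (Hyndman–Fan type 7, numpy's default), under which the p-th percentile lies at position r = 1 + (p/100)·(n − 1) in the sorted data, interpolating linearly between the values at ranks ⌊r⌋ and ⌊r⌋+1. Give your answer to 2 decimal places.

72.45

Sorted: 19, 21, 24, 29, 34, 38, 52, 59, 66, 72, 73, 77, 86, 87, 92, 102, 103, 110, 111, 114, 117, 120.
n = 22.
r = 1 + (45/100)·(22 − 1) = 1 + 9.45 = 10.45.
Rank 10 is 72 and rank 11 is 73.
Interpolate: 72 + 0.45·(73 − 72) = 72 + 0.45·1 = 72.45.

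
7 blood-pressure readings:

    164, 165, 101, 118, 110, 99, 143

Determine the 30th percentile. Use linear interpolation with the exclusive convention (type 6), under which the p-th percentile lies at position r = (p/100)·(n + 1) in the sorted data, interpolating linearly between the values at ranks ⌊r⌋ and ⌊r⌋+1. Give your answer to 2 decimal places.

104.60

Sorted: 99, 101, 110, 118, 143, 164, 165.
n = 7.
r = (30/100)·(7 + 1) = 2.4.
Rank 2 is 101 and rank 3 is 110.
Interpolate: 101 + 0.4·(110 − 101) = 101 + 0.4·9 = 104.6.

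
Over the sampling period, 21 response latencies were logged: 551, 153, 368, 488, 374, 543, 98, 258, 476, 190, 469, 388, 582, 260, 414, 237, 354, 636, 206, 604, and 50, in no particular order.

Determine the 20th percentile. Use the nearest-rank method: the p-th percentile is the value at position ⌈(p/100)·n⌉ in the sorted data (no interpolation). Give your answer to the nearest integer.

206

Sorted: 50, 98, 153, 190, 206, 237, 258, 260, 354, 368, 374, 388, 414, 469, 476, 488, 543, 551, 582, 604, 636.
n = 21.
Position = ⌈20/100 · 21⌉ = ⌈4.2⌉ = 5.
The value at rank 5 is 206.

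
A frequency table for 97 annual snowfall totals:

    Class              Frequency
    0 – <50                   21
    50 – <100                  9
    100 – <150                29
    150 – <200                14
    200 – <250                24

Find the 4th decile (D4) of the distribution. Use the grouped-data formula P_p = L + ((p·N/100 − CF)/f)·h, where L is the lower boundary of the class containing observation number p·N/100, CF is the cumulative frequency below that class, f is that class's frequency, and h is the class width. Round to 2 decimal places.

N = 97; target position k = 40/100 · 97 = 38.8.
Cumulative frequencies: 21, 30, 59, 73, 97.
Observation 38.8 falls in the class 100 – <150.
L = 100, CF = 30, f = 29, h = 50.
P40 = 100 + ((38.8 − 30)/29)·50 = 100 + 15.1724 = 115.172.

115.17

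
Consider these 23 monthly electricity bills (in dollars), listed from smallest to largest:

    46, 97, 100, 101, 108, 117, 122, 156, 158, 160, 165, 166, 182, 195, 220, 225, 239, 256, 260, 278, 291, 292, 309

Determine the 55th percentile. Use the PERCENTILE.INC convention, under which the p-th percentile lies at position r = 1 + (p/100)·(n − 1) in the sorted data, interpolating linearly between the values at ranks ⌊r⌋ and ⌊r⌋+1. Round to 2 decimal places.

183.30

n = 23.
r = 1 + (55/100)·(23 − 1) = 1 + 12.1 = 13.1.
Rank 13 is 182 and rank 14 is 195.
Interpolate: 182 + 0.1·(195 − 182) = 182 + 0.1·13 = 183.3.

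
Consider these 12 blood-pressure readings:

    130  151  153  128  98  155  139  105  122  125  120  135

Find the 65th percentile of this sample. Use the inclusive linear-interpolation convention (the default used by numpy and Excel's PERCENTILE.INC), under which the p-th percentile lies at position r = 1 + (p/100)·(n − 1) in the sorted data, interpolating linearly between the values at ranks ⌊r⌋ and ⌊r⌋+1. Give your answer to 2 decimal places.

Sorted: 98, 105, 120, 122, 125, 128, 130, 135, 139, 151, 153, 155.
n = 12.
r = 1 + (65/100)·(12 − 1) = 1 + 7.15 = 8.15.
Rank 8 is 135 and rank 9 is 139.
Interpolate: 135 + 0.15·(139 − 135) = 135 + 0.15·4 = 135.6.

135.60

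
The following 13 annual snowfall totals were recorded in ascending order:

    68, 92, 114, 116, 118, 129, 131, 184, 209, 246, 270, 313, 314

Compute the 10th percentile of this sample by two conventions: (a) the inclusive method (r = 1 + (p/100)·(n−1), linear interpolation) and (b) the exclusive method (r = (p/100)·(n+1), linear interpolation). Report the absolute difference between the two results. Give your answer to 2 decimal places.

18.80

n = 13.
(a) r = 2.2; between ranks 2 (92) and 3 (114): 96.4.
(b) r = 1.4; between ranks 1 (68) and 2 (92): 77.6.
|96.4 − 77.6| = 18.8.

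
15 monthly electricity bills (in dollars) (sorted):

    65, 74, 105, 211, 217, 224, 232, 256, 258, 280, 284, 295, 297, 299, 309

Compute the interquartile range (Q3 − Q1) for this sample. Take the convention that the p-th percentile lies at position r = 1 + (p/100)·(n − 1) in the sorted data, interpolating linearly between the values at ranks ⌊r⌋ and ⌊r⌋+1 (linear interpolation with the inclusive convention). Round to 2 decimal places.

75.50

n = 15.
P25: r = 4.5; ranks 4–5 are 211, 217; interpolating gives 214.
P75: r = 11.5; ranks 11–12 are 284, 295; interpolating gives 289.5.
Difference: 289.5 − 214 = 75.5.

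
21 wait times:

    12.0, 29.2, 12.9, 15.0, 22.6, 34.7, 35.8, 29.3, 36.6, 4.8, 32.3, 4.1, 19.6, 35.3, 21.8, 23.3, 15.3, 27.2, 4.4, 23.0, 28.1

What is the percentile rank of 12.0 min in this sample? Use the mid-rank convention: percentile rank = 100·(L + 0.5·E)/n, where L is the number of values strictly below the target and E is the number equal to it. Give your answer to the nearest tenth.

Sorted: 4.1, 4.4, 4.8, 12.0, 12.9, 15.0, 15.3, 19.6, 21.8, 22.6, 23.0, 23.3, 27.2, 28.1, 29.2, 29.3, 32.3, 34.7, 35.3, 35.8, 36.6.
Count below 12.0: L = 3; count equal: E = 1; n = 21.
Percentile rank = 100·(3 + 0.5·1)/21 = 100·3.5/21 = 16.67.

16.7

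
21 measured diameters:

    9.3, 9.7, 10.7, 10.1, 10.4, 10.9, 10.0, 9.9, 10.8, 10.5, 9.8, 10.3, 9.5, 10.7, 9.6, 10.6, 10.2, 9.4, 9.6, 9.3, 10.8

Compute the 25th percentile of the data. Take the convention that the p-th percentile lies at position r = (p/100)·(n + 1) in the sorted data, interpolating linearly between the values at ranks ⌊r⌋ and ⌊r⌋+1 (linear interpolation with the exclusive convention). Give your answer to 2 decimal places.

9.60

Sorted: 9.3, 9.3, 9.4, 9.5, 9.6, 9.6, 9.7, 9.8, 9.9, 10.0, 10.1, 10.2, 10.3, 10.4, 10.5, 10.6, 10.7, 10.7, 10.8, 10.8, 10.9.
n = 21.
r = (25/100)·(21 + 1) = 5.5.
Rank 5 is 9.6 and rank 6 is 9.6.
Interpolate: 9.6 + 0.5·(9.6 − 9.6) = 9.6 + 0.5·0 = 9.6.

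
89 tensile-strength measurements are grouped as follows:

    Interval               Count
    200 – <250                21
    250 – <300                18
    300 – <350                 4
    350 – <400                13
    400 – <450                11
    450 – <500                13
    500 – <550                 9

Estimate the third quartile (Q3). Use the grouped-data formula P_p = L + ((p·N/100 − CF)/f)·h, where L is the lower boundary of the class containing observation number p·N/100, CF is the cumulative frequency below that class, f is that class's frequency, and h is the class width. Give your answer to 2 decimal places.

448.86

N = 89; target position k = 75/100 · 89 = 66.75.
Cumulative frequencies: 21, 39, 43, 56, 67, 80, 89.
Observation 66.75 falls in the class 400 – <450.
L = 400, CF = 56, f = 11, h = 50.
P75 = 400 + ((66.75 − 56)/11)·50 = 400 + 48.8636 = 448.864.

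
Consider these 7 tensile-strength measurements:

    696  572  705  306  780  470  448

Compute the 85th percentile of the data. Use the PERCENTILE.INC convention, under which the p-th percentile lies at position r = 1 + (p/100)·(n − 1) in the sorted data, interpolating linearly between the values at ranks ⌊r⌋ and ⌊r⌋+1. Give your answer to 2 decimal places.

Sorted: 306, 448, 470, 572, 696, 705, 780.
n = 7.
r = 1 + (85/100)·(7 − 1) = 1 + 5.1 = 6.1.
Rank 6 is 705 and rank 7 is 780.
Interpolate: 705 + 0.1·(780 − 705) = 705 + 0.1·75 = 712.5.

712.50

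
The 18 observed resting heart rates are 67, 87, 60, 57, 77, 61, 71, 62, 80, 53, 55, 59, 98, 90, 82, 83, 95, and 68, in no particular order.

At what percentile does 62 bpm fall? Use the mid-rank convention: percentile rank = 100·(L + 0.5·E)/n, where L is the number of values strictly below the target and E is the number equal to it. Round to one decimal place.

Sorted: 53, 55, 57, 59, 60, 61, 62, 67, 68, 71, 77, 80, 82, 83, 87, 90, 95, 98.
Count below 62: L = 6; count equal: E = 1; n = 18.
Percentile rank = 100·(6 + 0.5·1)/18 = 100·6.5/18 = 36.11.

36.1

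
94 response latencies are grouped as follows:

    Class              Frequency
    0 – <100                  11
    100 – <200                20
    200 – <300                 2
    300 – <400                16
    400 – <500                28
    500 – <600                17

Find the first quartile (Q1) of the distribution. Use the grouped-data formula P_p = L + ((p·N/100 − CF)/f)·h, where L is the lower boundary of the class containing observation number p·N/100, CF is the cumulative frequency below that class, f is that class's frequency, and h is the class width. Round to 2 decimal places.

162.50

N = 94; target position k = 25/100 · 94 = 23.5.
Cumulative frequencies: 11, 31, 33, 49, 77, 94.
Observation 23.5 falls in the class 100 – <200.
L = 100, CF = 11, f = 20, h = 100.
P25 = 100 + ((23.5 − 11)/20)·100 = 100 + 62.5 = 162.5.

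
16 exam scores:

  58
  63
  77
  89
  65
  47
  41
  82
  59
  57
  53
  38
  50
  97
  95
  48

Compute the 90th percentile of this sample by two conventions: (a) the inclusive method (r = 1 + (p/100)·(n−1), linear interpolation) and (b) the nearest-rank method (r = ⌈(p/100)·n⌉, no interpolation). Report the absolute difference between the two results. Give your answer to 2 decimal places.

3.00

Sorted: 38, 41, 47, 48, 50, 53, 57, 58, 59, 63, 65, 77, 82, 89, 95, 97.
n = 16.
(a) r = 14.5; between ranks 14 (89) and 15 (95): 92.
(b) the nearest-rank method: rank 15 → 95.
|92 − 95| = 3.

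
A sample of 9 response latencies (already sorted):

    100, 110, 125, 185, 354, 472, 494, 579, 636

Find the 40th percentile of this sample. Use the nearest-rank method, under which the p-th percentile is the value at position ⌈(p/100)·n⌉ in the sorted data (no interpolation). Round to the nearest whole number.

n = 9.
Position = ⌈40/100 · 9⌉ = ⌈3.6⌉ = 4.
The value at rank 4 is 185.

185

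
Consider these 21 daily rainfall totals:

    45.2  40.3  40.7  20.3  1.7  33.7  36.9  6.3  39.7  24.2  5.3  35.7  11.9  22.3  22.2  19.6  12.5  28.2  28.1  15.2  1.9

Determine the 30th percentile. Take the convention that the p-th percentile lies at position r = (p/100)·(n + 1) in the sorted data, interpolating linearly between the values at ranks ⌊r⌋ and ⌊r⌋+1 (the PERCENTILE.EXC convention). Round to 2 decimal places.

14.12

Sorted: 1.7, 1.9, 5.3, 6.3, 11.9, 12.5, 15.2, 19.6, 20.3, 22.2, 22.3, 24.2, 28.1, 28.2, 33.7, 35.7, 36.9, 39.7, 40.3, 40.7, 45.2.
n = 21.
r = (30/100)·(21 + 1) = 6.6.
Rank 6 is 12.5 and rank 7 is 15.2.
Interpolate: 12.5 + 0.6·(15.2 − 12.5) = 12.5 + 0.6·2.7 = 14.12.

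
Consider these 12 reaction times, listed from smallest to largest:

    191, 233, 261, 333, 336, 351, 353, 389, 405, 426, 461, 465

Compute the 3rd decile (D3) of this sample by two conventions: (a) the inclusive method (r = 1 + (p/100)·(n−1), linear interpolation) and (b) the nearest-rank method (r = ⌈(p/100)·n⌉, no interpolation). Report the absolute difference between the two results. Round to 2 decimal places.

n = 12.
(a) r = 4.3; between ranks 4 (333) and 5 (336): 333.9.
(b) the nearest-rank method: rank 4 → 333.
|333.9 − 333| = 0.9.

0.90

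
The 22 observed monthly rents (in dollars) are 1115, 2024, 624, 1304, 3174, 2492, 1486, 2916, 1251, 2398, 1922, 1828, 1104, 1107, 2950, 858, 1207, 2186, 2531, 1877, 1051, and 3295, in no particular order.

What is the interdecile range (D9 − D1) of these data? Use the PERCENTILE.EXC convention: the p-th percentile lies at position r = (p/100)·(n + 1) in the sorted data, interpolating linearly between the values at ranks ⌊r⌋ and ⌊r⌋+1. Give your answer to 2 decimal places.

2190.90

Sorted: 624, 858, 1051, 1104, 1107, 1115, 1207, 1251, 1304, 1486, 1828, 1877, 1922, 2024, 2186, 2398, 2492, 2531, 2916, 2950, 3174, 3295.
n = 22.
P10: r = 2.3; ranks 2–3 are 858, 1051; interpolating gives 915.9.
P90: r = 20.7; ranks 20–21 are 2950, 3174; interpolating gives 3106.8.
Difference: 3106.8 − 915.9 = 2190.9.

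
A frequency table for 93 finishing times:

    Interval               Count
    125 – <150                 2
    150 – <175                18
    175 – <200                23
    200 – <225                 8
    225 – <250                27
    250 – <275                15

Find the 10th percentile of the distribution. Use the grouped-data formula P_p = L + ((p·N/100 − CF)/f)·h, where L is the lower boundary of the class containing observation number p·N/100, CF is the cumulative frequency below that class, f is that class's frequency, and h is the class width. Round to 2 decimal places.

160.14

N = 93; target position k = 10/100 · 93 = 9.3.
Cumulative frequencies: 2, 20, 43, 51, 78, 93.
Observation 9.3 falls in the class 150 – <175.
L = 150, CF = 2, f = 18, h = 25.
P10 = 150 + ((9.3 − 2)/18)·25 = 150 + 10.1389 = 160.139.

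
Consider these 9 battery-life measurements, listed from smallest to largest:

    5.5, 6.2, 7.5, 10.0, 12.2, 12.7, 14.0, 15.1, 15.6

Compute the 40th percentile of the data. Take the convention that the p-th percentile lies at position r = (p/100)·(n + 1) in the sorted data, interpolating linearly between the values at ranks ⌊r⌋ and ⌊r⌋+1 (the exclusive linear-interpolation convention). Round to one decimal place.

10.0

n = 9.
r = (40/100)·(9 + 1) = 4.
r is an integer, so P40 is the value at rank 4: 10.0.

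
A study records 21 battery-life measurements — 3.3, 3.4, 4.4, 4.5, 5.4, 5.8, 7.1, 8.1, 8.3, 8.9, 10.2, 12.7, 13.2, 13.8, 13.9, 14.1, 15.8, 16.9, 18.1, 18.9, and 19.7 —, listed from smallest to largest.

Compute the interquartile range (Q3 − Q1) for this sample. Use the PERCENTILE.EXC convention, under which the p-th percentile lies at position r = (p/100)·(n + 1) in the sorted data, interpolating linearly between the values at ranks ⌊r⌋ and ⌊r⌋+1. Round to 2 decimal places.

n = 21.
P25: r = 5.5; ranks 5–6 are 5.4, 5.8; interpolating gives 5.6.
P75: r = 16.5; ranks 16–17 are 14.1, 15.8; interpolating gives 14.95.
Difference: 14.95 − 5.6 = 9.35.

9.35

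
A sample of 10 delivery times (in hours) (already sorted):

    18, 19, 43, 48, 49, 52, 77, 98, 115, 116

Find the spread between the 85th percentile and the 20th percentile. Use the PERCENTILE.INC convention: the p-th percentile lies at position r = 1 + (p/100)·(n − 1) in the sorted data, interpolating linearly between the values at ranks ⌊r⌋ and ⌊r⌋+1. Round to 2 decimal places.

n = 10.
P20: r = 2.8; ranks 2–3 are 19, 43; interpolating gives 38.2.
P85: r = 8.65; ranks 8–9 are 98, 115; interpolating gives 109.05.
Difference: 109.05 − 38.2 = 70.85.

70.85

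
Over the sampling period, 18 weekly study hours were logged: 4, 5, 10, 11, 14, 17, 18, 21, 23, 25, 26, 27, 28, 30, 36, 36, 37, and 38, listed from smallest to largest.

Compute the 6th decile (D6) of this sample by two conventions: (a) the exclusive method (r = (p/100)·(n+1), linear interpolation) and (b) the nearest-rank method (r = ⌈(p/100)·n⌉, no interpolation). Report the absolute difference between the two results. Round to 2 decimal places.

0.40

n = 18.
(a) r = 11.4; between ranks 11 (26) and 12 (27): 26.4.
(b) the nearest-rank method: rank 11 → 26.
|26.4 − 26| = 0.4.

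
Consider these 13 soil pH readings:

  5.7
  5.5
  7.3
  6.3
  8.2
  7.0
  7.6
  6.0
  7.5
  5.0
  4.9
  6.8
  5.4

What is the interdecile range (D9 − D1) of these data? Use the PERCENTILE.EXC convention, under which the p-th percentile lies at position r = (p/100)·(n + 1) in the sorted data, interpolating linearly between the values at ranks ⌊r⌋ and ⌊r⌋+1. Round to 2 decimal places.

Sorted: 4.9, 5.0, 5.4, 5.5, 5.7, 6.0, 6.3, 6.8, 7.0, 7.3, 7.5, 7.6, 8.2.
n = 13.
P10: r = 1.4; ranks 1–2 are 4.9, 5.0; interpolating gives 4.94.
P90: r = 12.6; ranks 12–13 are 7.6, 8.2; interpolating gives 7.96.
Difference: 7.96 − 4.94 = 3.02.

3.02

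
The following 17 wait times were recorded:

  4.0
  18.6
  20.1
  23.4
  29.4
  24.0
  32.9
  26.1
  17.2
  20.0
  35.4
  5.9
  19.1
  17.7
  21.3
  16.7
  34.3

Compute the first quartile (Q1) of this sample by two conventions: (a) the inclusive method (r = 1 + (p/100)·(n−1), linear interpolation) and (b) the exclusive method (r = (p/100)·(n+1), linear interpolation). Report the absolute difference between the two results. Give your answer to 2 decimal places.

Sorted: 4.0, 5.9, 16.7, 17.2, 17.7, 18.6, 19.1, 20.0, 20.1, 21.3, 23.4, 24.0, 26.1, 29.4, 32.9, 34.3, 35.4.
n = 17.
(a) r = 5 → value at rank 5 = 17.7.
(b) r = 4.5; between ranks 4 (17.2) and 5 (17.7): 17.45.
|17.7 − 17.45| = 0.25.

0.25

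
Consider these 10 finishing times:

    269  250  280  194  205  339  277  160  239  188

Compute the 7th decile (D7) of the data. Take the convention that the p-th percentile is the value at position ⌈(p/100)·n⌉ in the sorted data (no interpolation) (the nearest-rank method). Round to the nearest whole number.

269

Sorted: 160, 188, 194, 205, 239, 250, 269, 277, 280, 339.
n = 10.
Position = ⌈70/100 · 10⌉ = ⌈7⌉ = 7.
The value at rank 7 is 269.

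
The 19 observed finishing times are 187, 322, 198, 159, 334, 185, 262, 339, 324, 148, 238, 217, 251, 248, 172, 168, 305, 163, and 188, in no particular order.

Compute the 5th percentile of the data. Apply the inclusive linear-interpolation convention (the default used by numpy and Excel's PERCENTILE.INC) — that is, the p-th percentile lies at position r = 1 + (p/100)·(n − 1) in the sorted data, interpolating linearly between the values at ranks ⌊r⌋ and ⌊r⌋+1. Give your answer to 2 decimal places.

157.90

Sorted: 148, 159, 163, 168, 172, 185, 187, 188, 198, 217, 238, 248, 251, 262, 305, 322, 324, 334, 339.
n = 19.
r = 1 + (5/100)·(19 − 1) = 1 + 0.9 = 1.9.
Rank 1 is 148 and rank 2 is 159.
Interpolate: 148 + 0.9·(159 − 148) = 148 + 0.9·11 = 157.9.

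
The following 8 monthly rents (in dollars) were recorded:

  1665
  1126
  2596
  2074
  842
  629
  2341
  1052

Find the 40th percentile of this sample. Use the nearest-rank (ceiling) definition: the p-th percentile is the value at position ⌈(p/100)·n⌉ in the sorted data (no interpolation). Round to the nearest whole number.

1126

Sorted: 629, 842, 1052, 1126, 1665, 2074, 2341, 2596.
n = 8.
Position = ⌈40/100 · 8⌉ = ⌈3.2⌉ = 4.
The value at rank 4 is 1126.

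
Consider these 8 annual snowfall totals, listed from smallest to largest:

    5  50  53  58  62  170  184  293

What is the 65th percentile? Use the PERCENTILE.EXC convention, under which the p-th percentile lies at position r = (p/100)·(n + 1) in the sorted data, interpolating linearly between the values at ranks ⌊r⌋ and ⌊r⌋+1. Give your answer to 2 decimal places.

n = 8.
r = (65/100)·(8 + 1) = 5.85.
Rank 5 is 62 and rank 6 is 170.
Interpolate: 62 + 0.85·(170 − 62) = 62 + 0.85·108 = 153.8.

153.80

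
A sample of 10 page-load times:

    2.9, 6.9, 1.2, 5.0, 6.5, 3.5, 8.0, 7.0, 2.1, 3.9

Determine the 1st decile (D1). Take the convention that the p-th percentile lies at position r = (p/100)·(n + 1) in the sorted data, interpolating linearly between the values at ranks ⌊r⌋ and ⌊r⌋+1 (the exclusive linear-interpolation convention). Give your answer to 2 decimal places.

1.29

Sorted: 1.2, 2.1, 2.9, 3.5, 3.9, 5.0, 6.5, 6.9, 7.0, 8.0.
n = 10.
r = (10/100)·(10 + 1) = 1.1.
Rank 1 is 1.2 and rank 2 is 2.1.
Interpolate: 1.2 + 0.1·(2.1 − 1.2) = 1.2 + 0.1·0.9 = 1.29.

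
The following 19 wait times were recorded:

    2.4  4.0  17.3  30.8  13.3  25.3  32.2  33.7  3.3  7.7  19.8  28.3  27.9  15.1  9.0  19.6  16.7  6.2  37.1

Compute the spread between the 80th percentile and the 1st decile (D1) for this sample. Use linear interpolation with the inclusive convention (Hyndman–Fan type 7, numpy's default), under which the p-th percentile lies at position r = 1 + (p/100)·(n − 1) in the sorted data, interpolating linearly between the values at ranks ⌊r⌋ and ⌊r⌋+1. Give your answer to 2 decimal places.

25.44

Sorted: 2.4, 3.3, 4.0, 6.2, 7.7, 9.0, 13.3, 15.1, 16.7, 17.3, 19.6, 19.8, 25.3, 27.9, 28.3, 30.8, 32.2, 33.7, 37.1.
n = 19.
P10: r = 2.8; ranks 2–3 are 3.3, 4.0; interpolating gives 3.86.
P80: r = 15.4; ranks 15–16 are 28.3, 30.8; interpolating gives 29.3.
Difference: 29.3 − 3.86 = 25.44.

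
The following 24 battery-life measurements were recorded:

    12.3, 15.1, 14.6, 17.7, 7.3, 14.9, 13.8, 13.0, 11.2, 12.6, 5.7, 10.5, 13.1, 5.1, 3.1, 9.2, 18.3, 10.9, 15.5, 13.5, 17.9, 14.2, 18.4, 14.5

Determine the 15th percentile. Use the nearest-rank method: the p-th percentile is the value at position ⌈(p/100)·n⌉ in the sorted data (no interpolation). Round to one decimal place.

Sorted: 3.1, 5.1, 5.7, 7.3, 9.2, 10.5, 10.9, 11.2, 12.3, 12.6, 13.0, 13.1, 13.5, 13.8, 14.2, 14.5, 14.6, 14.9, 15.1, 15.5, 17.7, 17.9, 18.3, 18.4.
n = 24.
Position = ⌈15/100 · 24⌉ = ⌈3.6⌉ = 4.
The value at rank 4 is 7.3.

7.3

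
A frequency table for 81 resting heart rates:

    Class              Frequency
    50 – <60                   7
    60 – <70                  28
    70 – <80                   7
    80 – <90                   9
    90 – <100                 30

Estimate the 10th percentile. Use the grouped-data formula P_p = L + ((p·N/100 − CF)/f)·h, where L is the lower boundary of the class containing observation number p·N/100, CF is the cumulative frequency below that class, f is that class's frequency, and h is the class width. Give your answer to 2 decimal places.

60.39

N = 81; target position k = 10/100 · 81 = 8.1.
Cumulative frequencies: 7, 35, 42, 51, 81.
Observation 8.1 falls in the class 60 – <70.
L = 60, CF = 7, f = 28, h = 10.
P10 = 60 + ((8.1 − 7)/28)·10 = 60 + 0.392857 = 60.3929.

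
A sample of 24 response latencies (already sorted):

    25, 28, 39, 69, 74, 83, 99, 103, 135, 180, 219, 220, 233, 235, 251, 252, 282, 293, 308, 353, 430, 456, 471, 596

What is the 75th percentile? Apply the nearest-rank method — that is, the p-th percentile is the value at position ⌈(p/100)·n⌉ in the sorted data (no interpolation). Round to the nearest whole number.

293

n = 24.
Position = ⌈75/100 · 24⌉ = ⌈18⌉ = 18.
The value at rank 18 is 293.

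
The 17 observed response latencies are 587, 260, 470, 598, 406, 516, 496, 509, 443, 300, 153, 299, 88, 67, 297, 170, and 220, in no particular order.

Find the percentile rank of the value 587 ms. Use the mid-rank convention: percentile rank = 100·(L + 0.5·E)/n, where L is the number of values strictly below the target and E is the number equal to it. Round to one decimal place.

91.2

Sorted: 67, 88, 153, 170, 220, 260, 297, 299, 300, 406, 443, 470, 496, 509, 516, 587, 598.
Count below 587: L = 15; count equal: E = 1; n = 17.
Percentile rank = 100·(15 + 0.5·1)/17 = 100·15.5/17 = 91.18.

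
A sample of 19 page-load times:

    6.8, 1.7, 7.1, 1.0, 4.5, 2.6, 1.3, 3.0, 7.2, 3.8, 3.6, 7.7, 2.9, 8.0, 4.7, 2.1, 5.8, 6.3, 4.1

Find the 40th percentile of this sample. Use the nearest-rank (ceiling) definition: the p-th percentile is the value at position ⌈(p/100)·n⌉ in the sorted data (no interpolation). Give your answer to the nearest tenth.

3.6

Sorted: 1.0, 1.3, 1.7, 2.1, 2.6, 2.9, 3.0, 3.6, 3.8, 4.1, 4.5, 4.7, 5.8, 6.3, 6.8, 7.1, 7.2, 7.7, 8.0.
n = 19.
Position = ⌈40/100 · 19⌉ = ⌈7.6⌉ = 8.
The value at rank 8 is 3.6.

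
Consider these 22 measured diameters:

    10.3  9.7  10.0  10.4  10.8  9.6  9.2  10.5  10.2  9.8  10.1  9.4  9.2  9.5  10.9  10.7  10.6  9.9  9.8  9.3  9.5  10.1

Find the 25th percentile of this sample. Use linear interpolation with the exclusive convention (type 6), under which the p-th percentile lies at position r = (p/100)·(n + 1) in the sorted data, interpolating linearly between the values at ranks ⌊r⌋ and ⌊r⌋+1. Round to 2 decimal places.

Sorted: 9.2, 9.2, 9.3, 9.4, 9.5, 9.5, 9.6, 9.7, 9.8, 9.8, 9.9, 10.0, 10.1, 10.1, 10.2, 10.3, 10.4, 10.5, 10.6, 10.7, 10.8, 10.9.
n = 22.
r = (25/100)·(22 + 1) = 5.75.
Rank 5 is 9.5 and rank 6 is 9.5.
Interpolate: 9.5 + 0.75·(9.5 − 9.5) = 9.5 + 0.75·0 = 9.5.

9.50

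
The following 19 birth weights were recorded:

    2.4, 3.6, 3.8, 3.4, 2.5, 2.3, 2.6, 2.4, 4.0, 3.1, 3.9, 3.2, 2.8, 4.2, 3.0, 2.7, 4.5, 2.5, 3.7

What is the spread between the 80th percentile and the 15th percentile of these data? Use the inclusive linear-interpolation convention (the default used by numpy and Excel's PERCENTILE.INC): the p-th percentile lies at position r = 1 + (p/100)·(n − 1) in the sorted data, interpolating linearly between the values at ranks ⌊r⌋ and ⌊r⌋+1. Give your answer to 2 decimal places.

1.37

Sorted: 2.3, 2.4, 2.4, 2.5, 2.5, 2.6, 2.7, 2.8, 3.0, 3.1, 3.2, 3.4, 3.6, 3.7, 3.8, 3.9, 4.0, 4.2, 4.5.
n = 19.
P15: r = 3.7; ranks 3–4 are 2.4, 2.5; interpolating gives 2.47.
P80: r = 15.4; ranks 15–16 are 3.8, 3.9; interpolating gives 3.84.
Difference: 3.84 − 2.47 = 1.37.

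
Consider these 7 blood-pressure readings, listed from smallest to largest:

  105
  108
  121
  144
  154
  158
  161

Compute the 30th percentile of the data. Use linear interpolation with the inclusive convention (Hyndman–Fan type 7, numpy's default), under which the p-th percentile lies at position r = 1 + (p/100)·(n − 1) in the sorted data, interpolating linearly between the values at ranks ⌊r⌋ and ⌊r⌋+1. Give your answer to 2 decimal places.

n = 7.
r = 1 + (30/100)·(7 − 1) = 1 + 1.8 = 2.8.
Rank 2 is 108 and rank 3 is 121.
Interpolate: 108 + 0.8·(121 − 108) = 108 + 0.8·13 = 118.4.

118.40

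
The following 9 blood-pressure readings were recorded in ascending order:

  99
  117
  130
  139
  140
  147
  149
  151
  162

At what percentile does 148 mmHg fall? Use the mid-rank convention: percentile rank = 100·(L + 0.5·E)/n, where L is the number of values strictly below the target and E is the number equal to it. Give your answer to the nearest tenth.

Count below 148: L = 6; count equal: E = 0; n = 9.
Percentile rank = 100·(6 + 0.5·0)/9 = 100·6/9 = 66.67.

66.7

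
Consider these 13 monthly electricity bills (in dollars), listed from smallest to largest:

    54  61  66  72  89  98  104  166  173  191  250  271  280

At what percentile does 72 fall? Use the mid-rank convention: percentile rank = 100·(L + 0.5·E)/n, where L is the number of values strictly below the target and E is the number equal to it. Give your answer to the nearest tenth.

Count below 72: L = 3; count equal: E = 1; n = 13.
Percentile rank = 100·(3 + 0.5·1)/13 = 100·3.5/13 = 26.92.

26.9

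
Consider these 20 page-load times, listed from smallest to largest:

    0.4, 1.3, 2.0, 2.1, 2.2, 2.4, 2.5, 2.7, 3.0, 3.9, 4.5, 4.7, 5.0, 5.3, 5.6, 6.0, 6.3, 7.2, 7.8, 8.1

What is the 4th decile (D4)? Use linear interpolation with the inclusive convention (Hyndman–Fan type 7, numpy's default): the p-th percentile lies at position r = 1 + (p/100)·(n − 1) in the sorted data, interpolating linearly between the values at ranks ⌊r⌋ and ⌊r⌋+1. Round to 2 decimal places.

n = 20.
r = 1 + (40/100)·(20 − 1) = 1 + 7.6 = 8.6.
Rank 8 is 2.7 and rank 9 is 3.0.
Interpolate: 2.7 + 0.6·(3.0 − 2.7) = 2.7 + 0.6·0.3 = 2.88.

2.88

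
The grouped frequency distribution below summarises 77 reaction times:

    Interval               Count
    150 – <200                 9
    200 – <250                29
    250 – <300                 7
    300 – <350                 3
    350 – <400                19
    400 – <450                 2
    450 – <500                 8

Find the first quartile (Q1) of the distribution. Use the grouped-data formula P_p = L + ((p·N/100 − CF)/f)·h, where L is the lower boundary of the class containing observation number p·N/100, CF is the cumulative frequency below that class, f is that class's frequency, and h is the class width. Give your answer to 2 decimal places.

N = 77; target position k = 25/100 · 77 = 19.25.
Cumulative frequencies: 9, 38, 45, 48, 67, 69, 77.
Observation 19.25 falls in the class 200 – <250.
L = 200, CF = 9, f = 29, h = 50.
P25 = 200 + ((19.25 − 9)/29)·50 = 200 + 17.6724 = 217.672.

217.67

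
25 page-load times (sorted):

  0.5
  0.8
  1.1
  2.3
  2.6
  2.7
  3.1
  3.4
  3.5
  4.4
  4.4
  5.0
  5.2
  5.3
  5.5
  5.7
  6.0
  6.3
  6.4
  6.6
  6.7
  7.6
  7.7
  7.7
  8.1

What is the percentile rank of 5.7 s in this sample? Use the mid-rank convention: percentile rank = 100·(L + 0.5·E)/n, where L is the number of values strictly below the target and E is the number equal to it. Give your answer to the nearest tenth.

62.0

Count below 5.7: L = 15; count equal: E = 1; n = 25.
Percentile rank = 100·(15 + 0.5·1)/25 = 100·15.5/25 = 62.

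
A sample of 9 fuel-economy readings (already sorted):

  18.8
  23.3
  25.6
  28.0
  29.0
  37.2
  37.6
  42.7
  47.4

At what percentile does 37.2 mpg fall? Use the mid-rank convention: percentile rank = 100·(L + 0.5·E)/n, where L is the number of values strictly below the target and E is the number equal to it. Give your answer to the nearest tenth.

Count below 37.2: L = 5; count equal: E = 1; n = 9.
Percentile rank = 100·(5 + 0.5·1)/9 = 100·5.5/9 = 61.11.

61.1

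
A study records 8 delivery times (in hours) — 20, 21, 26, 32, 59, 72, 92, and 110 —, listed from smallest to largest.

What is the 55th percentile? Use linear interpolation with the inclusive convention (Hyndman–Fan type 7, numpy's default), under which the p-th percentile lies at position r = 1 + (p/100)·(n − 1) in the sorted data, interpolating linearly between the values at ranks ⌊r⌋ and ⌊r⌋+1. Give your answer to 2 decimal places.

54.95

n = 8.
r = 1 + (55/100)·(8 − 1) = 1 + 3.85 = 4.85.
Rank 4 is 32 and rank 5 is 59.
Interpolate: 32 + 0.85·(59 − 32) = 32 + 0.85·27 = 54.95.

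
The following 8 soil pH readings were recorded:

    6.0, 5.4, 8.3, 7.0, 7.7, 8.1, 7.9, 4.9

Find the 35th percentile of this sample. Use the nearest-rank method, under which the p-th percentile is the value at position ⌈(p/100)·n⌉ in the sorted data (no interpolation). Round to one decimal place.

6.0

Sorted: 4.9, 5.4, 6.0, 7.0, 7.7, 7.9, 8.1, 8.3.
n = 8.
Position = ⌈35/100 · 8⌉ = ⌈2.8⌉ = 3.
The value at rank 3 is 6.0.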